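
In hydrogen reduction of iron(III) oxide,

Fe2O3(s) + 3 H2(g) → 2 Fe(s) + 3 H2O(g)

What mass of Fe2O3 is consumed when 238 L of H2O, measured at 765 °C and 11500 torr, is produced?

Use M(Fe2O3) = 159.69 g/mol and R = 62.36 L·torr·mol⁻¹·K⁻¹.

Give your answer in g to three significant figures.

2250 g

n(H2O) = PV/RT = (11500 × 238) / (62.36 × 1038.15) = 42.28 mol
n(Fe2O3) = (1/3) × 42.28 = 14.09 mol
m(Fe2O3) = 14.09 × 159.69 = 2250 g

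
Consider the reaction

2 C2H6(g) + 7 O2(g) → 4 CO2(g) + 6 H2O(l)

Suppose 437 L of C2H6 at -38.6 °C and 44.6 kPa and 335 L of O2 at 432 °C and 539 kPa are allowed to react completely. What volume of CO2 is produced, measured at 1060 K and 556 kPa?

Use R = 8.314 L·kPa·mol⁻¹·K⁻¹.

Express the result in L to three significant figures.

n(C2H6) = PV/RT = (44.6 × 437) / (8.314 × 234.55) = 9.995 mol
n(O2) = PV/RT = (539 × 335) / (8.314 × 705.15) = 30.80 mol
For 9.995 mol C2H6, stoichiometry requires (7/2) × 9.995 = 34.98 mol O2; 30.80 mol is available, so O2 is limiting.
n(CO2) = (4/7) × 30.80 = 17.60 mol
V(CO2) = nRT/P = 17.60 × 8.314 × 1060 / 556 = 279.0 L

279 L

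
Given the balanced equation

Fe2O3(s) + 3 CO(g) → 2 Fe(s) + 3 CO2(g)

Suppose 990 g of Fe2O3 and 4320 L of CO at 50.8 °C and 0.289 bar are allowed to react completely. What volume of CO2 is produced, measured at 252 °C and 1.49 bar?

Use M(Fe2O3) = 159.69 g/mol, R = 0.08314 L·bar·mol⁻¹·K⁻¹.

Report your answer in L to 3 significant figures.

545 L

n(Fe2O3) = 990 / 159.69 = 6.200 mol
n(CO) = PV/RT = (0.289 × 4320) / (0.08314 × 323.95) = 46.35 mol
For 6.200 mol Fe2O3, stoichiometry requires (3/1) × 6.200 = 18.60 mol CO; 46.35 mol is available, so Fe2O3 is limiting.
n(CO2) = (3/1) × 6.200 = 18.60 mol
V(CO2) = nRT/P = 18.60 × 0.08314 × 525.15 / 1.49 = 545.0 L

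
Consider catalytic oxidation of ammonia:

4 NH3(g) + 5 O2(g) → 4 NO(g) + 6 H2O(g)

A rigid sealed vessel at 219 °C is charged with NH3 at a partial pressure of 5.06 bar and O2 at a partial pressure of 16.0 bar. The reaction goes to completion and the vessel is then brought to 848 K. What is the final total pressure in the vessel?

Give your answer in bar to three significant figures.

38.5 bar

At constant V, partial pressures at 219 °C are proportional to moles, so apply stoichiometry directly to pressures.
P(O2) required for 5.06 bar of NH3 = (5/4) × 5.06 = 6.325 bar; available 16.0 bar, so NH3 is limiting.
P(O2) remaining = 16.0 − (5/4) × 5.06 = 9.675 bar
P(gaseous products) = (4+6)/4 × 5.06 = 12.65 bar
P_total at 219 °C = 9.675 + 12.65 = 22.33 bar
Scaling to 848 K: P = 22.33 × 848/492.15 = 38.48 bar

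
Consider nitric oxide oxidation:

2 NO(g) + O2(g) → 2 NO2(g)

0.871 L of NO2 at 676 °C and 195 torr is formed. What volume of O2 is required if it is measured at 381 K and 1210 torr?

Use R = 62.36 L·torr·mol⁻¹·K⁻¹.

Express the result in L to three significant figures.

0.0282 L

n(NO2) = PV/RT = (195 × 0.871) / (62.36 × 949.15) = 0.002870 mol
n(O2) = (1/2) × 0.002870 = 0.001435 mol
V = nRT/P = 0.001435 × 62.36 × 381 / 1210 = 0.02818 L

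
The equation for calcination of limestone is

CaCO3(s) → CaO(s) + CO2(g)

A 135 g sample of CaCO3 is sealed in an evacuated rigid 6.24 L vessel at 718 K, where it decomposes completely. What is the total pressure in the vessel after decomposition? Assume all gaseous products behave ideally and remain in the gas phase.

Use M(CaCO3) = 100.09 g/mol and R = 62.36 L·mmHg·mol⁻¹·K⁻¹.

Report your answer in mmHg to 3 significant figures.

9680 mmHg

n(CaCO3) = 135 / 100.09 = 1.349 mol
n(gas produced) = (1/1) × 1.349 = 1.349 mol
P = nRT/V = 1.349 × 62.36 × 718 / 6.24 = 9680 mmHg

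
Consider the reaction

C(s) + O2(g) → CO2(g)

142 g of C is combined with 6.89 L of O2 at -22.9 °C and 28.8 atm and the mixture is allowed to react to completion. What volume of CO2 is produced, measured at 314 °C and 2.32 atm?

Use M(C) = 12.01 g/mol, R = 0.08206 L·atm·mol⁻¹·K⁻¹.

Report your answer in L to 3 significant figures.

n(C) = 142 / 12.01 = 11.82 mol
n(O2) = PV/RT = (28.8 × 6.89) / (0.08206 × 250.25) = 9.663 mol
For 11.82 mol C, stoichiometry requires (1/1) × 11.82 = 11.82 mol O2; 9.663 mol is available, so O2 is limiting.
n(CO2) = (1/1) × 9.663 = 9.663 mol
V(CO2) = nRT/P = 9.663 × 0.08206 × 587.15 / 2.32 = 200.7 L

201 L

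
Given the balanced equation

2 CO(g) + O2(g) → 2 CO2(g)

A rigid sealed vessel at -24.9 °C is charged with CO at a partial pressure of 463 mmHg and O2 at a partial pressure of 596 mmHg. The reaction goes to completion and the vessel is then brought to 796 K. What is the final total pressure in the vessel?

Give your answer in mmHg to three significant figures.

2650 mmHg

At constant V, partial pressures at -24.9 °C are proportional to moles, so apply stoichiometry directly to pressures.
P(O2) required for 463 mmHg of CO = (1/2) × 463 = 231.5 mmHg; available 596 mmHg, so CO is limiting.
P(O2) remaining = 596 − (1/2) × 463 = 364.5 mmHg
P(gaseous products) = (2)/2 × 463 = 463.0 mmHg
P_total at -24.9 °C = 364.5 + 463.0 = 827.5 mmHg
Scaling to 796 K: P = 827.5 × 796/248.25 = 2653 mmHg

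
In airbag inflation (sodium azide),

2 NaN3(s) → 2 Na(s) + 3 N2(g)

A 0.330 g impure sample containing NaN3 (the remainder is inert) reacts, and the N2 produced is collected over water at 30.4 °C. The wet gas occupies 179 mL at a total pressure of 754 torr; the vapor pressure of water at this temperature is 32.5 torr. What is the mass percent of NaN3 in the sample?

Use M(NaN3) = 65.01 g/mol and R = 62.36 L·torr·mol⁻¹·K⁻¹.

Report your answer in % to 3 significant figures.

P(N2) = 754 − 32.5 = 721.5 torr
n(N2) = PV/RT = (721.5 × 0.1790) / (62.36 × 303.55) = 0.006823 mol
n(NaN3) = (2/3) × 0.006823 = 0.004549 mol
m(NaN3) = 0.004549 × 65.01 = 0.2957 g
%NaN3 = 0.2957 / 0.330 × 100 = 89.61%

89.6 %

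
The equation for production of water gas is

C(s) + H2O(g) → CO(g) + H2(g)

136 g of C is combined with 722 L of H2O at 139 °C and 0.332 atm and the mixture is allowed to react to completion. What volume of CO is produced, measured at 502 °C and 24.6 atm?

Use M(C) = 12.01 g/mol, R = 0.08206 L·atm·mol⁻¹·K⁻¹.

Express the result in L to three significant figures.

18.3 L

n(C) = 136 / 12.01 = 11.32 mol
n(H2O) = PV/RT = (0.332 × 722) / (0.08206 × 412.15) = 7.087 mol
For 11.32 mol C, stoichiometry requires (1/1) × 11.32 = 11.32 mol H2O; 7.087 mol is available, so H2O is limiting.
n(CO) = (1/1) × 7.087 = 7.087 mol
V(CO) = nRT/P = 7.087 × 0.08206 × 775.15 / 24.6 = 18.33 L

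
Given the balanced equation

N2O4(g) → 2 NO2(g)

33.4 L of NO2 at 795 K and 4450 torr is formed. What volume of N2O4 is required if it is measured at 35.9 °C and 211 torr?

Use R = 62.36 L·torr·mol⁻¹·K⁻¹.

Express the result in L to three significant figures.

n(NO2) = PV/RT = (4450 × 33.4) / (62.36 × 795) = 2.998 mol
n(N2O4) = (1/2) × 2.998 = 1.499 mol
V = nRT/P = 1.499 × 62.36 × 309.05 / 211 = 136.9 L

137 L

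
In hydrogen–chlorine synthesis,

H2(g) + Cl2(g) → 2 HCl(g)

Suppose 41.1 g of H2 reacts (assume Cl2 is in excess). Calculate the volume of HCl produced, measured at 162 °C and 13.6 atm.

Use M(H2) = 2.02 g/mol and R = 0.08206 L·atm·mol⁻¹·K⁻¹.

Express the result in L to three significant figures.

n(H2) = 41.10 / 2.02 = 20.35 mol
n(HCl) = (2/1) × 20.35 = 40.70 mol
V = nRT/P = 40.70 × 0.08206 × 435.15 / 13.6 = 106.9 L

107 L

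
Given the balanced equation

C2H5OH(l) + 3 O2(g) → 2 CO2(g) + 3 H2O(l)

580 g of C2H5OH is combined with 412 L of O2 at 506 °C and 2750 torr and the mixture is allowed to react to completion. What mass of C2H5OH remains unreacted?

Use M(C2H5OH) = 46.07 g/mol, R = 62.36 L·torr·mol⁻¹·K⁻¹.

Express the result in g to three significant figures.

n(C2H5OH) = 580 / 46.07 = 12.59 mol
n(O2) = PV/RT = (2750 × 412) / (62.36 × 779.15) = 23.32 mol
For 12.59 mol C2H5OH, stoichiometry requires (3/1) × 12.59 = 37.77 mol O2; 23.32 mol is available, so O2 is limiting.
n(C2H5OH) consumed = (1/3) × 23.32 = 7.773 mol; remaining = 12.59 − 7.773 = 4.817 mol
m(C2H5OH) = 4.817 × 46.07 = 221.9 g

222 g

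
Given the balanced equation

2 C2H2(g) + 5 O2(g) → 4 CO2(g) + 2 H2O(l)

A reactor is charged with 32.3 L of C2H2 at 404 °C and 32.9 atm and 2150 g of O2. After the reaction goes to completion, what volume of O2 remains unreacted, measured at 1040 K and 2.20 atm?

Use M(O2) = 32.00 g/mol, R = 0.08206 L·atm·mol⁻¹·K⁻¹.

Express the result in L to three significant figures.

752 L

n(C2H2) = PV/RT = (32.9 × 32.3) / (0.08206 × 677.15) = 19.12 mol
n(O2) = 2150 / 32.00 = 67.19 mol
For 19.12 mol C2H2, stoichiometry requires (5/2) × 19.12 = 47.80 mol O2; 67.19 mol is available, so C2H2 is limiting.
n(O2) consumed = (5/2) × 19.12 = 47.80 mol; remaining = 67.19 − 47.80 = 19.39 mol
V(O2) = nRT/P = 19.39 × 0.08206 × 1040 / 2.20 = 752.2 L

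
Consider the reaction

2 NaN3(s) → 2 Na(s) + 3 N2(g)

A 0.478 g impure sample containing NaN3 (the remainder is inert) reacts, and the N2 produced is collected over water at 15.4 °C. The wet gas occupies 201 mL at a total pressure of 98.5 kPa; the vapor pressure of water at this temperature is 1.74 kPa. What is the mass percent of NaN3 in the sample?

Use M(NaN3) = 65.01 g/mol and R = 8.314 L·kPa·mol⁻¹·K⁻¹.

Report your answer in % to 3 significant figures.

P(N2) = 98.5 − 1.74 = 96.76 kPa
n(N2) = PV/RT = (96.76 × 0.2010) / (8.314 × 288.55) = 0.008107 mol
n(NaN3) = (2/3) × 0.008107 = 0.005405 mol
m(NaN3) = 0.005405 × 65.01 = 0.3514 g
%NaN3 = 0.3514 / 0.478 × 100 = 73.51%

73.5 %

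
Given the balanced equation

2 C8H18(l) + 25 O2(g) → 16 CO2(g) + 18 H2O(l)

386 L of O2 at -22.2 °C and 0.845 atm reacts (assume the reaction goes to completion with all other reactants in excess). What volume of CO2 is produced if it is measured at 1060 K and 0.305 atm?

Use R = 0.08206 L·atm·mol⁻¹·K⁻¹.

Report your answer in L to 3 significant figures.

2890 L

n(O2) = PV/RT = (0.845 × 386) / (0.08206 × 250.95) = 15.84 mol
n(CO2) = (16/25) × 15.84 = 10.14 mol
V = nRT/P = 10.14 × 0.08206 × 1060 / 0.305 = 2892 L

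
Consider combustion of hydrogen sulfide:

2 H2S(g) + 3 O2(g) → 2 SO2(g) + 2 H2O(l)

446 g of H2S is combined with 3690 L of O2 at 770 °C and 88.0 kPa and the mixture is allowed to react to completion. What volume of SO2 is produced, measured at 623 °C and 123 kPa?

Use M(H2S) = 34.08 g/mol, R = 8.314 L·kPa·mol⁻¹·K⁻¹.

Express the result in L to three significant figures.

n(H2S) = 446 / 34.08 = 13.09 mol
n(O2) = PV/RT = (88.0 × 3690) / (8.314 × 1043.15) = 37.44 mol
For 13.09 mol H2S, stoichiometry requires (3/2) × 13.09 = 19.63 mol O2; 37.44 mol is available, so H2S is limiting.
n(SO2) = (2/2) × 13.09 = 13.09 mol
V(SO2) = nRT/P = 13.09 × 8.314 × 896.15 / 123 = 792.9 L

793 L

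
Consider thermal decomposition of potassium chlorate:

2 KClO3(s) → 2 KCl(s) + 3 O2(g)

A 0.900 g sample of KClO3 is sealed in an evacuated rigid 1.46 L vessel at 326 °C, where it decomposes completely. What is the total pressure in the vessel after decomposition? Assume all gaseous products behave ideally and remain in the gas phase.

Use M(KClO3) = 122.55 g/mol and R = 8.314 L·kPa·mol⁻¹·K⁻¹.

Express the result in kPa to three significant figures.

n(KClO3) = 0.900 / 122.55 = 0.007344 mol
n(gas produced) = (3/2) × 0.007344 = 0.01102 mol
P = nRT/V = 0.01102 × 8.314 × 599.15 / 1.46 = 37.60 kPa

37.6 kPa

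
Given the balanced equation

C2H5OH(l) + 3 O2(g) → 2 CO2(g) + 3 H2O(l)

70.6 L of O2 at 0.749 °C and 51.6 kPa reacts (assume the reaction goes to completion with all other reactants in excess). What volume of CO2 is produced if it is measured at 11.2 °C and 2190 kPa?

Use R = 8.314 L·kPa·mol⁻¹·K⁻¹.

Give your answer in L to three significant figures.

1.15 L

n(O2) = PV/RT = (51.6 × 70.6) / (8.314 × 273.899) = 1.600 mol
n(CO2) = (2/3) × 1.600 = 1.067 mol
V = nRT/P = 1.067 × 8.314 × 284.35 / 2190 = 1.152 L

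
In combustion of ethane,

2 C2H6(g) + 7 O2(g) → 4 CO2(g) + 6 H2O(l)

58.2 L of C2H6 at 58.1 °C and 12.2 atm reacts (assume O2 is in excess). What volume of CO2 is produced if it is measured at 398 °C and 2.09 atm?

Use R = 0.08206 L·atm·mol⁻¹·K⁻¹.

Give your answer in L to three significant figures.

1380 L

n(C2H6) = PV/RT = (12.2 × 58.2) / (0.08206 × 331.25) = 26.12 mol
n(CO2) = (4/2) × 26.12 = 52.24 mol
V = nRT/P = 52.24 × 0.08206 × 671.15 / 2.09 = 1377 L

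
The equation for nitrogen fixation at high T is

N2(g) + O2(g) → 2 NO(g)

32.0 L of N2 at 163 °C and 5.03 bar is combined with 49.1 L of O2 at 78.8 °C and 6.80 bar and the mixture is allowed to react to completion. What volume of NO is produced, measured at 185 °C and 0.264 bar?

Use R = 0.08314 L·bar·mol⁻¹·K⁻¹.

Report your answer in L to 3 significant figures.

1280 L

n(N2) = PV/RT = (5.03 × 32.0) / (0.08314 × 436.15) = 4.439 mol
n(O2) = PV/RT = (6.80 × 49.1) / (0.08314 × 351.95) = 11.41 mol
For 4.439 mol N2, stoichiometry requires (1/1) × 4.439 = 4.439 mol O2; 11.41 mol is available, so N2 is limiting.
n(NO) = (2/1) × 4.439 = 8.878 mol
V(NO) = nRT/P = 8.878 × 0.08314 × 458.15 / 0.264 = 1281 L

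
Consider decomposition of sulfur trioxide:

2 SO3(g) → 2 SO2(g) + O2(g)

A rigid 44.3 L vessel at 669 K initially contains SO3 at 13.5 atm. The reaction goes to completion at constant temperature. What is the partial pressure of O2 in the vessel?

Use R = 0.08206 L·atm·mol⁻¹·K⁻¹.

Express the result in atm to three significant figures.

n(SO3)₀ = PV/RT = (13.5 × 44.3) / (0.08206 × 669) = 10.89 mol
n(O2) = (1/2) × 10.89 = 5.445 mol
P(O2) = nRT/V = 5.445 × 0.08206 × 669 / 44.3 = 6.748 atm

6.75 atm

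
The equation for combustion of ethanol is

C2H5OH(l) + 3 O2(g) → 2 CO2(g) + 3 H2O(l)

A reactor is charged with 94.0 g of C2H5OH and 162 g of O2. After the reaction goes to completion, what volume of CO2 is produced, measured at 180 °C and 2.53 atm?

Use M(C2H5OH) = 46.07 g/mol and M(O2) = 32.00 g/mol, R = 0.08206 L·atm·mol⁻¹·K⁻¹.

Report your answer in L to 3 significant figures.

n(C2H5OH) = 94.0 / 46.07 = 2.040 mol
n(O2) = 162 / 32.00 = 5.062 mol
For 2.040 mol C2H5OH, stoichiometry requires (3/1) × 2.040 = 6.120 mol O2; 5.062 mol is available, so O2 is limiting.
n(CO2) = (2/3) × 5.062 = 3.375 mol
V(CO2) = nRT/P = 3.375 × 0.08206 × 453.15 / 2.53 = 49.61 L

49.6 L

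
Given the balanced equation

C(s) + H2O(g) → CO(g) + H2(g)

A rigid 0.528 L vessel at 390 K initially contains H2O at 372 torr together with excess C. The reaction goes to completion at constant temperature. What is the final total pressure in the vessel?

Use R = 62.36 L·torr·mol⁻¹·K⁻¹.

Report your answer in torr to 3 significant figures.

744 torr

At constant T and V, P ∝ n(gas): 1 mol gas → 2 mol gas.
P_final = (2/1) × 372 = 744.0 torr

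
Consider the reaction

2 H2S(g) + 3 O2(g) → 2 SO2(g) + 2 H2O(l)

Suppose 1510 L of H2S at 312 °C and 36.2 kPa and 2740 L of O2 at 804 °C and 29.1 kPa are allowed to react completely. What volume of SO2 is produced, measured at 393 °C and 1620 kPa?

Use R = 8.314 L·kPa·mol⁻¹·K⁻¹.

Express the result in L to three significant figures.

n(H2S) = PV/RT = (36.2 × 1510) / (8.314 × 585.15) = 11.24 mol
n(O2) = PV/RT = (29.1 × 2740) / (8.314 × 1077.15) = 8.903 mol
For 11.24 mol H2S, stoichiometry requires (3/2) × 11.24 = 16.86 mol O2; 8.903 mol is available, so O2 is limiting.
n(SO2) = (2/3) × 8.903 = 5.935 mol
V(SO2) = nRT/P = 5.935 × 8.314 × 666.15 / 1620 = 20.29 L

20.3 L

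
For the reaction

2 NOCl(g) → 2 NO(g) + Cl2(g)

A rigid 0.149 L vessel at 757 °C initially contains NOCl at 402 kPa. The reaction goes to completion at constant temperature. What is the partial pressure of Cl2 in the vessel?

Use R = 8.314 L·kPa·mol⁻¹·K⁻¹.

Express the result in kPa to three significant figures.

201 kPa

n(NOCl)₀ = PV/RT = (402 × 0.149) / (8.314 × 1030.15) = 0.006994 mol
n(Cl2) = (1/2) × 0.006994 = 0.003497 mol
P(Cl2) = nRT/V = 0.003497 × 8.314 × 1030.15 / 0.149 = 201.0 kPa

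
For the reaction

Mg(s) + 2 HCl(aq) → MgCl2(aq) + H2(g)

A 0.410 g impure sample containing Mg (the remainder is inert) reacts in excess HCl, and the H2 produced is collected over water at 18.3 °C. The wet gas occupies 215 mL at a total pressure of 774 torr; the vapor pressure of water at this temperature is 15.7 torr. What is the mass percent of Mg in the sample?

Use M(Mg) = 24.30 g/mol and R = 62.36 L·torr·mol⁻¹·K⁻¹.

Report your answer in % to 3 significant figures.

P(H2) = 774 − 15.7 = 758.3 torr
n(H2) = PV/RT = (758.3 × 0.2150) / (62.36 × 291.45) = 0.008970 mol
n(Mg) = (1/1) × 0.008970 = 0.008970 mol
m(Mg) = 0.008970 × 24.30 = 0.2180 g
%Mg = 0.2180 / 0.410 × 100 = 53.17%

53.2 %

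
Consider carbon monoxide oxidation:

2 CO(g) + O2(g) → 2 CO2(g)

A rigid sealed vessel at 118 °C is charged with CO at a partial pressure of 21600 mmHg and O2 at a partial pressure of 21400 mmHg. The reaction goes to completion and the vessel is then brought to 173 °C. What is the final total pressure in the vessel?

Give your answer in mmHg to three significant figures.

36700 mmHg

Because the vessel is rigid and T is held at 118 °C, work the stoichiometry in partial pressures (P_i = n_iRT/V).
P(O2) required for 21600 mmHg of CO = (1/2) × 21600 = 10800 mmHg; available 21400 mmHg, so CO is limiting.
P(O2) remaining = 21400 − (1/2) × 21600 = 10600 mmHg
P(gaseous products) = (2)/2 × 21600 = 21600 mmHg
P_total at 118 °C = 10600 + 21600 = 32200 mmHg
Scaling to 173 °C: P = 32200 × 446.15/391.15 = 36730 mmHg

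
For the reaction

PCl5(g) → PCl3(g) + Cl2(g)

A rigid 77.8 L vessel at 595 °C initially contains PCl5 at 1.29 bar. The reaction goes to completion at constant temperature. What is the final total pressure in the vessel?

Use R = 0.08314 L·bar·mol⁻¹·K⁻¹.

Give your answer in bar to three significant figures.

Rigid vessel, constant T ⇒ P scales with total gas moles (1 → 2).
P_final = (2/1) × 1.29 = 2.580 bar

2.58 bar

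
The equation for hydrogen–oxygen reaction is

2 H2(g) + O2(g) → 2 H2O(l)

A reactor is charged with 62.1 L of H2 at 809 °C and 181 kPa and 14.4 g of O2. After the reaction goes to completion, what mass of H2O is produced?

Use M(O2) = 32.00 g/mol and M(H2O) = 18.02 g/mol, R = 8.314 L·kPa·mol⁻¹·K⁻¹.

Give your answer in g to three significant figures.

16.2 g

n(H2) = PV/RT = (181 × 62.1) / (8.314 × 1082.15) = 1.249 mol
n(O2) = 14.4 / 32.00 = 0.4500 mol
For 1.249 mol H2, stoichiometry requires (1/2) × 1.249 = 0.6245 mol O2; 0.4500 mol is available, so O2 is limiting.
n(H2O) = (2/1) × 0.4500 = 0.9000 mol
m(H2O) = 0.9000 × 18.02 = 16.22 g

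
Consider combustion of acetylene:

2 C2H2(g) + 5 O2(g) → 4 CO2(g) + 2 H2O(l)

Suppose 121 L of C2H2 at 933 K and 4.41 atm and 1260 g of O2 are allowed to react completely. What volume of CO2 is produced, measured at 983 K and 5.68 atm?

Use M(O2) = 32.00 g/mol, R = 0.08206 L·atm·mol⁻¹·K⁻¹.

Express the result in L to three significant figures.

198 L

n(C2H2) = PV/RT = (4.41 × 121) / (0.08206 × 933) = 6.970 mol
n(O2) = 1260 / 32.00 = 39.38 mol
For 6.970 mol C2H2, stoichiometry requires (5/2) × 6.970 = 17.43 mol O2; 39.38 mol is available, so C2H2 is limiting.
n(CO2) = (4/2) × 6.970 = 13.94 mol
V(CO2) = nRT/P = 13.94 × 0.08206 × 983 / 5.68 = 198.0 L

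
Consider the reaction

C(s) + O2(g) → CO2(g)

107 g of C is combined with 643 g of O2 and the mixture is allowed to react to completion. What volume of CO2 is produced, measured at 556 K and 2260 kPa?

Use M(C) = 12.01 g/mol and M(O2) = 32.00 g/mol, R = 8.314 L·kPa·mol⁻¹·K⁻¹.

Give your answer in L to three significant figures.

n(C) = 107 / 12.01 = 8.909 mol
n(O2) = 643 / 32.00 = 20.09 mol
For 8.909 mol C, stoichiometry requires (1/1) × 8.909 = 8.909 mol O2; 20.09 mol is available, so C is limiting.
n(CO2) = (1/1) × 8.909 = 8.909 mol
V(CO2) = nRT/P = 8.909 × 8.314 × 556 / 2260 = 18.22 L

18.2 L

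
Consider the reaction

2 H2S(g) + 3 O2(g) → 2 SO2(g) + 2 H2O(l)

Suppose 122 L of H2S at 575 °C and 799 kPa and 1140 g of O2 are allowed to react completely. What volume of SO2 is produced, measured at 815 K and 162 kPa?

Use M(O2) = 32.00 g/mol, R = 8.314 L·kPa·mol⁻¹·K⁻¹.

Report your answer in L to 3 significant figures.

n(H2S) = PV/RT = (799 × 122) / (8.314 × 848.15) = 13.82 mol
n(O2) = 1140 / 32.00 = 35.62 mol
For 13.82 mol H2S, stoichiometry requires (3/2) × 13.82 = 20.73 mol O2; 35.62 mol is available, so H2S is limiting.
n(SO2) = (2/2) × 13.82 = 13.82 mol
V(SO2) = nRT/P = 13.82 × 8.314 × 815 / 162 = 578.0 L

578 L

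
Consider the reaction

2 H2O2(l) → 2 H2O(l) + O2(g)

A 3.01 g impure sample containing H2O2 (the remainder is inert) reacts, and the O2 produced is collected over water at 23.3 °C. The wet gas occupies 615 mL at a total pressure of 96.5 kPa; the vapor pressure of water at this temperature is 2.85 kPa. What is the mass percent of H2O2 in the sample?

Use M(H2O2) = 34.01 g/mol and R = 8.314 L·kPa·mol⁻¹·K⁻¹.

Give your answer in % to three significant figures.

P(O2) = 96.5 − 2.85 = 93.65 kPa
n(O2) = PV/RT = (93.65 × 0.6150) / (8.314 × 296.45) = 0.02337 mol
n(H2O2) = (2/1) × 0.02337 = 0.04674 mol
m(H2O2) = 0.04674 × 34.01 = 1.590 g
%H2O2 = 1.590 / 3.01 × 100 = 52.82%

52.8 %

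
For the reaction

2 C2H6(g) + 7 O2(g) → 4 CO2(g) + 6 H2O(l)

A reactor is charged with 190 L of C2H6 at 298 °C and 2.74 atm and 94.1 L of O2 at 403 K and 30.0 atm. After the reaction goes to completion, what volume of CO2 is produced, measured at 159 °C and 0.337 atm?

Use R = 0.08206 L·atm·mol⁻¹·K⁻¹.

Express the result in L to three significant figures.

2340 L

n(C2H6) = PV/RT = (2.74 × 190) / (0.08206 × 571.15) = 11.11 mol
n(O2) = PV/RT = (30.0 × 94.1) / (0.08206 × 403) = 85.36 mol
For 11.11 mol C2H6, stoichiometry requires (7/2) × 11.11 = 38.88 mol O2; 85.36 mol is available, so C2H6 is limiting.
n(CO2) = (4/2) × 11.11 = 22.22 mol
V(CO2) = nRT/P = 22.22 × 0.08206 × 432.15 / 0.337 = 2338 L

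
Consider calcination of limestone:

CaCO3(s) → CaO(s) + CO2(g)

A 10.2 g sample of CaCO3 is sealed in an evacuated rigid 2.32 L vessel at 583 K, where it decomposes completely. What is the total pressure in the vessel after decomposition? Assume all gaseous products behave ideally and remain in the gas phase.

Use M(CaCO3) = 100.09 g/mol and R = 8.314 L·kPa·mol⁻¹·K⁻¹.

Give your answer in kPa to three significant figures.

n(CaCO3) = 10.2 / 100.09 = 0.1019 mol
n(gas produced) = (1/1) × 0.1019 = 0.1019 mol
P = nRT/V = 0.1019 × 8.314 × 583 / 2.32 = 212.9 kPa

213 kPa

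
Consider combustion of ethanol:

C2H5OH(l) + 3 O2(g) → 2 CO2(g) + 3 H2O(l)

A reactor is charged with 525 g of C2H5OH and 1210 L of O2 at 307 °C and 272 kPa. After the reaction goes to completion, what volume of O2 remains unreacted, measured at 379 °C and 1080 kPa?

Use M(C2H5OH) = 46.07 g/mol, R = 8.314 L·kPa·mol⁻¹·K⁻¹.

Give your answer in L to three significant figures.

n(C2H5OH) = 525 / 46.07 = 11.40 mol
n(O2) = PV/RT = (272 × 1210) / (8.314 × 580.15) = 68.23 mol
For 11.40 mol C2H5OH, stoichiometry requires (3/1) × 11.40 = 34.20 mol O2; 68.23 mol is available, so C2H5OH is limiting.
n(O2) consumed = (3/1) × 11.40 = 34.20 mol; remaining = 68.23 − 34.20 = 34.03 mol
V(O2) = nRT/P = 34.03 × 8.314 × 652.15 / 1080 = 170.8 L

171 L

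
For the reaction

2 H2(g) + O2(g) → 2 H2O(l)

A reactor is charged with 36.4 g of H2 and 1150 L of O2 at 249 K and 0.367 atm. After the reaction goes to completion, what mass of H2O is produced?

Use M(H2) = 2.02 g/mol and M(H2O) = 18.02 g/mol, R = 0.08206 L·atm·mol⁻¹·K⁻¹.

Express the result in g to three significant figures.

n(H2) = 36.4 / 2.02 = 18.02 mol
n(O2) = PV/RT = (0.367 × 1150) / (0.08206 × 249) = 20.66 mol
For 18.02 mol H2, stoichiometry requires (1/2) × 18.02 = 9.010 mol O2; 20.66 mol is available, so H2 is limiting.
n(H2O) = (2/2) × 18.02 = 18.02 mol
m(H2O) = 18.02 × 18.02 = 324.7 g

325 g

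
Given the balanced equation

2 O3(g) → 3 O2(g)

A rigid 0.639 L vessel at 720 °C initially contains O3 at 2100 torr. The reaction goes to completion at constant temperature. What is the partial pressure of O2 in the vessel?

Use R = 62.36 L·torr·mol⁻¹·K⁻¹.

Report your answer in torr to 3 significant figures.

3150 torr

n(O3)₀ = PV/RT = (2100 × 0.639) / (62.36 × 993.15) = 0.02167 mol
n(O2) = (3/2) × 0.02167 = 0.03250 mol
P(O2) = nRT/V = 0.03250 × 62.36 × 993.15 / 0.639 = 3150 torr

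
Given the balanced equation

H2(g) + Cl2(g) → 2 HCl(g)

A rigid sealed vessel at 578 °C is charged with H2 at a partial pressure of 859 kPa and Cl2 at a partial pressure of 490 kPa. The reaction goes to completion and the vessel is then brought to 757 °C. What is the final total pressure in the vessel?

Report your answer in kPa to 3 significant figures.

1630 kPa

At constant V, partial pressures at 578 °C are proportional to moles, so apply stoichiometry directly to pressures.
P(Cl2) required for 859 kPa of H2 = (1/1) × 859 = 859.0 kPa; available 490 kPa, so Cl2 is limiting.
P(H2) remaining = 859 − (1/1) × 490 = 369.0 kPa
P(gaseous products) = (2)/1 × 490 = 980.0 kPa
P_total at 578 °C = 369.0 + 980.0 = 1349 kPa
Scaling to 757 °C: P = 1349 × 1030.15/851.15 = 1633 kPa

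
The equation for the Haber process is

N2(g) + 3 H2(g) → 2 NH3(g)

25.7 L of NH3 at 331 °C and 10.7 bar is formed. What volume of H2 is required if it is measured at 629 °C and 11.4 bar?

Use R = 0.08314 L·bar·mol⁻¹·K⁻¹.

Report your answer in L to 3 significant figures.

54.0 L

n(NH3) = PV/RT = (10.7 × 25.7) / (0.08314 × 604.15) = 5.475 mol
n(H2) = (3/2) × 5.475 = 8.212 mol
V = nRT/P = 8.212 × 0.08314 × 902.15 / 11.4 = 54.03 L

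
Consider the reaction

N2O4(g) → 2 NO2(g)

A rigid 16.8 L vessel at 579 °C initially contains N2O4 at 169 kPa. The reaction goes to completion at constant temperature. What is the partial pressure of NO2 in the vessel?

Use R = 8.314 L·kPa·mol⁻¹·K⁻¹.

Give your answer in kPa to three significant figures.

338 kPa

n(N2O4)₀ = PV/RT = (169 × 16.8) / (8.314 × 852.15) = 0.4007 mol
n(NO2) = (2/1) × 0.4007 = 0.8014 mol
P(NO2) = nRT/V = 0.8014 × 8.314 × 852.15 / 16.8 = 338.0 kPa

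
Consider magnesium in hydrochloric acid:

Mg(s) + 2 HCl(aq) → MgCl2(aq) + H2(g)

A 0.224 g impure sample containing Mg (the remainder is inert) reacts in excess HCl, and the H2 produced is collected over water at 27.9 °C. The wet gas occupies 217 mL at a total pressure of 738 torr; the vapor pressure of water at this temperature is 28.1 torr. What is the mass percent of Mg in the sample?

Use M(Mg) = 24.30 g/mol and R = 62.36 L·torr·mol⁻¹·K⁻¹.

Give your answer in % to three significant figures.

P(H2) = 738 − 28.1 = 709.9 torr
n(H2) = PV/RT = (709.9 × 0.2170) / (62.36 × 301.05) = 0.008206 mol
n(Mg) = (1/1) × 0.008206 = 0.008206 mol
m(Mg) = 0.008206 × 24.30 = 0.1994 g
%Mg = 0.1994 / 0.224 × 100 = 89.02%

89.0 %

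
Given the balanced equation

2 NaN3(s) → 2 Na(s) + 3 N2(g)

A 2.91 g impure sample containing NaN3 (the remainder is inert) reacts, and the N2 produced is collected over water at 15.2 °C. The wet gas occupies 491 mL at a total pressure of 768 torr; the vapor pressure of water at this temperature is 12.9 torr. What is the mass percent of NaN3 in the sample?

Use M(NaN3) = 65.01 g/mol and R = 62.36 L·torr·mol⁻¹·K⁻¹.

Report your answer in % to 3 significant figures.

P(N2) = 768 − 12.9 = 755.1 torr
n(N2) = PV/RT = (755.1 × 0.4910) / (62.36 × 288.35) = 0.02062 mol
n(NaN3) = (2/3) × 0.02062 = 0.01375 mol
m(NaN3) = 0.01375 × 65.01 = 0.8939 g
%NaN3 = 0.8939 / 2.91 × 100 = 30.72%

30.7 %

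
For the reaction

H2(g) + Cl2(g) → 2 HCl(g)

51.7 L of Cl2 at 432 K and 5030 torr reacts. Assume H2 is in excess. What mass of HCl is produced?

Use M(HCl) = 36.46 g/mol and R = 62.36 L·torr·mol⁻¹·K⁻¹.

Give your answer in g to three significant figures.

704 g

n(Cl2) = PV/RT = (5030 × 51.7) / (62.36 × 432) = 9.653 mol
n(HCl) = (2/1) × 9.653 = 19.31 mol
m(HCl) = 19.31 × 36.46 = 704.0 g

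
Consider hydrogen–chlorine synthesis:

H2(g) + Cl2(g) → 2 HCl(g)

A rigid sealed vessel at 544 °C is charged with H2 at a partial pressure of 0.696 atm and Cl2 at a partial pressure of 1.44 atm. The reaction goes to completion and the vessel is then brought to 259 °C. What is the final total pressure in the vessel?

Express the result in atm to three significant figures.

1.39 atm

With V and T fixed, P_i ∝ n_i, so the mole ratios apply directly to partial pressures at 544 °C.
P(Cl2) required for 0.696 atm of H2 = (1/1) × 0.696 = 0.6960 atm; available 1.44 atm, so H2 is limiting.
P(Cl2) remaining = 1.44 − (1/1) × 0.696 = 0.7440 atm
P(gaseous products) = (2)/1 × 0.696 = 1.392 atm
P_total at 544 °C = 0.7440 + 1.392 = 2.136 atm
Scaling to 259 °C: P = 2.136 × 532.15/817.15 = 1.391 atm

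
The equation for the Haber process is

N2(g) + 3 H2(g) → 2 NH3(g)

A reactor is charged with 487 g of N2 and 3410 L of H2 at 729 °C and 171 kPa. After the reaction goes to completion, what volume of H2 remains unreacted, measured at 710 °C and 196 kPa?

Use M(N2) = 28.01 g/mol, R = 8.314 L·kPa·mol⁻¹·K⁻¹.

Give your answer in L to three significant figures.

743 L

n(N2) = 487 / 28.01 = 17.39 mol
n(H2) = PV/RT = (171 × 3410) / (8.314 × 1002.15) = 69.99 mol
For 17.39 mol N2, stoichiometry requires (3/1) × 17.39 = 52.17 mol H2; 69.99 mol is available, so N2 is limiting.
n(H2) consumed = (3/1) × 17.39 = 52.17 mol; remaining = 69.99 − 52.17 = 17.82 mol
V(H2) = nRT/P = 17.82 × 8.314 × 983.15 / 196 = 743.2 L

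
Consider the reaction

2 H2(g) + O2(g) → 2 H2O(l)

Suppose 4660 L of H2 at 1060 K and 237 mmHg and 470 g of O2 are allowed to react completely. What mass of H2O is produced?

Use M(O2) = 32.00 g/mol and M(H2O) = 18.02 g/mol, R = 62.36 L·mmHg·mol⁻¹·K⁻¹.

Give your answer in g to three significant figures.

n(H2) = PV/RT = (237 × 4660) / (62.36 × 1060) = 16.71 mol
n(O2) = 470 / 32.00 = 14.69 mol
For 16.71 mol H2, stoichiometry requires (1/2) × 16.71 = 8.355 mol O2; 14.69 mol is available, so H2 is limiting.
n(H2O) = (2/2) × 16.71 = 16.71 mol
m(H2O) = 16.71 × 18.02 = 301.1 g

301 g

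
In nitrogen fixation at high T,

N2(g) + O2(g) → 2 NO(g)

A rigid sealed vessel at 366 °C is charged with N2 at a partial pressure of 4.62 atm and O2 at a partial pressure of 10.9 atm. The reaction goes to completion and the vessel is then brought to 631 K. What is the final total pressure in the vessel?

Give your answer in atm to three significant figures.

At constant V, partial pressures at 366 °C are proportional to moles, so apply stoichiometry directly to pressures.
P(O2) required for 4.62 atm of N2 = (1/1) × 4.62 = 4.620 atm; available 10.9 atm, so N2 is limiting.
P(O2) remaining = 10.9 − (1/1) × 4.62 = 6.280 atm
P(gaseous products) = (2)/1 × 4.62 = 9.240 atm
P_total at 366 °C = 6.280 + 9.240 = 15.52 atm
Scaling to 631 K: P = 15.52 × 631/639.15 = 15.32 atm

15.3 atm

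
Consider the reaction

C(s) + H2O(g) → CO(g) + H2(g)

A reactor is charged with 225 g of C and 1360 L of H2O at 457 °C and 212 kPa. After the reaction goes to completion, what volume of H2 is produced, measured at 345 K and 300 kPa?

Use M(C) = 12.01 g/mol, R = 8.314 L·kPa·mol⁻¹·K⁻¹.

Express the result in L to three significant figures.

179 L

n(C) = 225 / 12.01 = 18.73 mol
n(H2O) = PV/RT = (212 × 1360) / (8.314 × 730.15) = 47.50 mol
For 18.73 mol C, stoichiometry requires (1/1) × 18.73 = 18.73 mol H2O; 47.50 mol is available, so C is limiting.
n(H2) = (1/1) × 18.73 = 18.73 mol
V(H2) = nRT/P = 18.73 × 8.314 × 345 / 300 = 179.1 L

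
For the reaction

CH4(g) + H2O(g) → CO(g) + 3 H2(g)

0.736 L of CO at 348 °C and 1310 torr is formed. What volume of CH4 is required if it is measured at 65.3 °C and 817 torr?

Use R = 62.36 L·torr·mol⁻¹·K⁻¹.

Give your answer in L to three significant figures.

0.643 L

n(CO) = PV/RT = (1310 × 0.736) / (62.36 × 621.15) = 0.02489 mol
n(CH4) = (1/1) × 0.02489 = 0.02489 mol
V = nRT/P = 0.02489 × 62.36 × 338.45 / 817 = 0.6430 L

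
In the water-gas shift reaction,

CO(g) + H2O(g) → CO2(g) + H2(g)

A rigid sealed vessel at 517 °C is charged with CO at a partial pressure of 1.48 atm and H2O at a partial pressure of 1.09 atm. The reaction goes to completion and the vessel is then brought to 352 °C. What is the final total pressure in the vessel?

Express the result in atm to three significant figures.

With V and T fixed, P_i ∝ n_i, so the mole ratios apply directly to partial pressures at 517 °C.
P(H2O) required for 1.48 atm of CO = (1/1) × 1.48 = 1.480 atm; available 1.09 atm, so H2O is limiting.
P(CO) remaining = 1.48 − (1/1) × 1.09 = 0.3900 atm
P(gaseous products) = (1+1)/1 × 1.09 = 2.180 atm
P_total at 517 °C = 0.3900 + 2.180 = 2.570 atm
Scaling to 352 °C: P = 2.570 × 625.15/790.15 = 2.033 atm

2.03 atm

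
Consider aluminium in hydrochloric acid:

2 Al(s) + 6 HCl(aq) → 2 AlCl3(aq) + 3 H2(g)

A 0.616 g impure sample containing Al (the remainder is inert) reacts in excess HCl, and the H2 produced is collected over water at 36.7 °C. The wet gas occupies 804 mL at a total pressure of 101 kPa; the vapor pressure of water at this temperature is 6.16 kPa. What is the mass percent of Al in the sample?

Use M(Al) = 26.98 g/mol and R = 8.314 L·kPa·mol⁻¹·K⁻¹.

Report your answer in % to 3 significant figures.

86.4 %

P(H2) = 101 − 6.16 = 94.84 kPa
n(H2) = PV/RT = (94.84 × 0.8040) / (8.314 × 309.85) = 0.02960 mol
n(Al) = (2/3) × 0.02960 = 0.01973 mol
m(Al) = 0.01973 × 26.98 = 0.5323 g
%Al = 0.5323 / 0.616 × 100 = 86.41%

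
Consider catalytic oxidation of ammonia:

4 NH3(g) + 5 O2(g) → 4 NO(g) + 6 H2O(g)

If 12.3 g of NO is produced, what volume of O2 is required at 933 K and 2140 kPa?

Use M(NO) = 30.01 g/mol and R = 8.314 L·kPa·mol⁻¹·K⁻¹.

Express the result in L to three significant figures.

n(NO) = 12.30 / 30.01 = 0.4099 mol
n(O2) = (5/4) × 0.4099 = 0.5124 mol
V = nRT/P = 0.5124 × 8.314 × 933 / 2140 = 1.857 L

1.86 L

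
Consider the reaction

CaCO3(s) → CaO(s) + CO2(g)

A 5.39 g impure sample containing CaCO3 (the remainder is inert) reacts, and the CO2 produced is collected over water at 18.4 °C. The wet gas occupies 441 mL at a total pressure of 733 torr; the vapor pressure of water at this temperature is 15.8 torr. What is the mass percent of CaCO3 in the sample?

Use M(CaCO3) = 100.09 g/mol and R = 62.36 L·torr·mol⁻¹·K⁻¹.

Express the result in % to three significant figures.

P(CO2) = 733 − 15.8 = 717.2 torr
n(CO2) = PV/RT = (717.2 × 0.4410) / (62.36 × 291.55) = 0.01740 mol
n(CaCO3) = (1/1) × 0.01740 = 0.01740 mol
m(CaCO3) = 0.01740 × 100.09 = 1.742 g
%CaCO3 = 1.742 / 5.39 × 100 = 32.32%

32.3 %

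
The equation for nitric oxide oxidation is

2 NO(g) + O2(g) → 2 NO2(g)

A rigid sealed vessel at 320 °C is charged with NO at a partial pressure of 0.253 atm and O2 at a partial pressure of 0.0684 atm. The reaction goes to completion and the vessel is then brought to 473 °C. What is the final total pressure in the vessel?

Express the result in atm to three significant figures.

0.318 atm

At constant V, partial pressures at 320 °C are proportional to moles, so apply stoichiometry directly to pressures.
P(O2) required for 0.253 atm of NO = (1/2) × 0.253 = 0.1265 atm; available 0.0684 atm, so O2 is limiting.
P(NO) remaining = 0.253 − (2/1) × 0.0684 = 0.1162 atm
P(gaseous products) = (2)/1 × 0.0684 = 0.1368 atm
P_total at 320 °C = 0.1162 + 0.1368 = 0.2530 atm
Scaling to 473 °C: P = 0.2530 × 746.15/593.15 = 0.3183 atm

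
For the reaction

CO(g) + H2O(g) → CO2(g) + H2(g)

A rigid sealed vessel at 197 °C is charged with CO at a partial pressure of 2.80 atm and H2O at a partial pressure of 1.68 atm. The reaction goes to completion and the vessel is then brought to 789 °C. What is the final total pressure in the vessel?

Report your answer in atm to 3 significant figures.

10.1 atm

Because the vessel is rigid and T is held at 197 °C, work the stoichiometry in partial pressures (P_i = n_iRT/V).
P(H2O) required for 2.80 atm of CO = (1/1) × 2.80 = 2.800 atm; available 1.68 atm, so H2O is limiting.
P(CO) remaining = 2.80 − (1/1) × 1.68 = 1.120 atm
P(gaseous products) = (1+1)/1 × 1.68 = 3.360 atm
P_total at 197 °C = 1.120 + 3.360 = 4.480 atm
Scaling to 789 °C: P = 4.480 × 1062.15/470.15 = 10.12 atm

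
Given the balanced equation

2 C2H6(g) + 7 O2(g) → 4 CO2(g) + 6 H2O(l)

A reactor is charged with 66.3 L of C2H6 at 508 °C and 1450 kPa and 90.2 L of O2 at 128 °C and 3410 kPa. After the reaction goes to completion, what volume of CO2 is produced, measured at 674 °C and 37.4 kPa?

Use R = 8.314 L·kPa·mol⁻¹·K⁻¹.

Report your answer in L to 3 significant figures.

6230 L

n(C2H6) = PV/RT = (1450 × 66.3) / (8.314 × 781.15) = 14.80 mol
n(O2) = PV/RT = (3410 × 90.2) / (8.314 × 401.15) = 92.22 mol
For 14.80 mol C2H6, stoichiometry requires (7/2) × 14.80 = 51.80 mol O2; 92.22 mol is available, so C2H6 is limiting.
n(CO2) = (4/2) × 14.80 = 29.60 mol
V(CO2) = nRT/P = 29.60 × 8.314 × 947.15 / 37.4 = 6232 L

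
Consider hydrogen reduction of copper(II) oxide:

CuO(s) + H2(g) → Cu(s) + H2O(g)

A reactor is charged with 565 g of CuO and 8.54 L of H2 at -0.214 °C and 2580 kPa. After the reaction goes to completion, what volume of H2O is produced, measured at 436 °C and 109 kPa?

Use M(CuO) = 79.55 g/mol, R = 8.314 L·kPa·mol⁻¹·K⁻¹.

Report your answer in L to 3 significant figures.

n(CuO) = 565 / 79.55 = 7.102 mol
n(H2) = PV/RT = (2580 × 8.54) / (8.314 × 272.936) = 9.710 mol
For 7.102 mol CuO, stoichiometry requires (1/1) × 7.102 = 7.102 mol H2; 9.710 mol is available, so CuO is limiting.
n(H2O) = (1/1) × 7.102 = 7.102 mol
V(H2O) = nRT/P = 7.102 × 8.314 × 709.15 / 109 = 384.2 L

384 L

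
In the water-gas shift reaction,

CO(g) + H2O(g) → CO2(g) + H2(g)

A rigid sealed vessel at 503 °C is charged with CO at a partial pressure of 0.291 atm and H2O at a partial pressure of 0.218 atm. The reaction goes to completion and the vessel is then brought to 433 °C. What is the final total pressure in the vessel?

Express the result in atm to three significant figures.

Because the vessel is rigid and T is held at 503 °C, work the stoichiometry in partial pressures (P_i = n_iRT/V).
P(H2O) required for 0.291 atm of CO = (1/1) × 0.291 = 0.2910 atm; available 0.218 atm, so H2O is limiting.
P(CO) remaining = 0.291 − (1/1) × 0.218 = 0.07300 atm
P(gaseous products) = (1+1)/1 × 0.218 = 0.4360 atm
P_total at 503 °C = 0.07300 + 0.4360 = 0.5090 atm
Scaling to 433 °C: P = 0.5090 × 706.15/776.15 = 0.4631 atm

0.463 atm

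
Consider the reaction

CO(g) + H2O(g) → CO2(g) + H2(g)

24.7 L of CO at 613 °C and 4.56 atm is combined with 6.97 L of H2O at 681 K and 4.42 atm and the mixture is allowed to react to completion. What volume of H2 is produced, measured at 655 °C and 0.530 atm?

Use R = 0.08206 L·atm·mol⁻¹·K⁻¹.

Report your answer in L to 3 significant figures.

n(CO) = PV/RT = (4.56 × 24.7) / (0.08206 × 886.15) = 1.549 mol
n(H2O) = PV/RT = (4.42 × 6.97) / (0.08206 × 681) = 0.5513 mol
For 1.549 mol CO, stoichiometry requires (1/1) × 1.549 = 1.549 mol H2O; 0.5513 mol is available, so H2O is limiting.
n(H2) = (1/1) × 0.5513 = 0.5513 mol
V(H2) = nRT/P = 0.5513 × 0.08206 × 928.15 / 0.530 = 79.22 L

79.2 L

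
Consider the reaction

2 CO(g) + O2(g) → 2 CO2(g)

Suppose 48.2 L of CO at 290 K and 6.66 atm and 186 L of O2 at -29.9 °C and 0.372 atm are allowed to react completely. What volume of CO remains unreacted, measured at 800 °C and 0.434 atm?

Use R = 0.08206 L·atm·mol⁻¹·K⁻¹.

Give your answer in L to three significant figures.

1330 L

n(CO) = PV/RT = (6.66 × 48.2) / (0.08206 × 290) = 13.49 mol
n(O2) = PV/RT = (0.372 × 186) / (0.08206 × 243.25) = 3.466 mol
For 13.49 mol CO, stoichiometry requires (1/2) × 13.49 = 6.745 mol O2; 3.466 mol is available, so O2 is limiting.
n(CO) consumed = (2/1) × 3.466 = 6.932 mol; remaining = 13.49 − 6.932 = 6.558 mol
V(CO) = nRT/P = 6.558 × 0.08206 × 1073.15 / 0.434 = 1331 L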